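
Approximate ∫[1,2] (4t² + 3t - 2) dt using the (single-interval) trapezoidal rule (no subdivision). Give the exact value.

12.5

T = (b−a)/2 · [f(1) + f(2)] = 0.5·[5 + 20] = 12.5.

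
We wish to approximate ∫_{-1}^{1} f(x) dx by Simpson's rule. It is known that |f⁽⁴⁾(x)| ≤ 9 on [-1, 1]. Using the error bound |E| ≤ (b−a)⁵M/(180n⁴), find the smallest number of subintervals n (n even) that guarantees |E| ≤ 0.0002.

Need 288/(180n⁴) ≤ 0.0002.
n⁴ ≥ 288/(180·0.0002) = 8000 ⇒ n ≥ 9.4574, so the smallest even n is 10. (n must be even for Simpson's rule.)

10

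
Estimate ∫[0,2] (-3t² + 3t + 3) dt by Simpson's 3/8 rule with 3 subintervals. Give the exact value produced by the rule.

4

h = (2 − 0)/3 = 0.666667.
Nodes t₀,…,t₃ = 0, 0.666667, 1.333333, 2.
f(t) = -3t² + 3t + 3: f₀=3, f₁=3.666667, f₂=1.666667, f₃=-3.
(3h/8)·[f₀ + 3f₁ + 3f₂ + f₃] = 0.25·(16) = 4.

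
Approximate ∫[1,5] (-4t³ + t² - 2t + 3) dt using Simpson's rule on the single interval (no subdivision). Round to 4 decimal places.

-594.6667

S = (b−a)/6 · [f(1) + 4f(3) + f(5)] = 0.666667·[(-2) + 4·(-102) + (-482)] = -594.6667.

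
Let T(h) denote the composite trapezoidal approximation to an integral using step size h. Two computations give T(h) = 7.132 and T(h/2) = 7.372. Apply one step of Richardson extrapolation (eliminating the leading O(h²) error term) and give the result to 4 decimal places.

R = (4·T(h/2) − T(h)) / 3 = (4·7.372 − 7.132)/3 = (22.356)/3 = 7.4520.

7.4520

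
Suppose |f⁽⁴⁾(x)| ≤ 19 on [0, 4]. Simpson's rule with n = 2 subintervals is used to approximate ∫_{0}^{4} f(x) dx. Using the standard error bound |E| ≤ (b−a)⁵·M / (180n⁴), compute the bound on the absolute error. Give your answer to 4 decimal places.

|E| ≤ (4)⁵·19 / (180·2⁴) = 19456/2880 = 6.7556.

6.7556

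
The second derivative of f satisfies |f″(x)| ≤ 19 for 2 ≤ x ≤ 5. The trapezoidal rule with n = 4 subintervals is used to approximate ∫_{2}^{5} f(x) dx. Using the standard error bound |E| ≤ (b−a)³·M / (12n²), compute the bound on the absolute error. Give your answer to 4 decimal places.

|E| ≤ (3)³·19 / (12·4²) = 513/192 = 2.6719.

2.6719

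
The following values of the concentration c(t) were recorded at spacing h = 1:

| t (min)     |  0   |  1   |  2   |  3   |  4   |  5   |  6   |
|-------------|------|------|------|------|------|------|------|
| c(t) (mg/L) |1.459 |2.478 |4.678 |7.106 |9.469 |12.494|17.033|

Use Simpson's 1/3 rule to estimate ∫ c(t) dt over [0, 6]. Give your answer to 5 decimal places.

h = 1, n = 6.
(h/3)·[y₀ + 4y₁ + 2y₂ + 4y₃ + 2y₄ + 4y₅ + y₆] = 0.333333·(135.098) = 45.03267.

45.03267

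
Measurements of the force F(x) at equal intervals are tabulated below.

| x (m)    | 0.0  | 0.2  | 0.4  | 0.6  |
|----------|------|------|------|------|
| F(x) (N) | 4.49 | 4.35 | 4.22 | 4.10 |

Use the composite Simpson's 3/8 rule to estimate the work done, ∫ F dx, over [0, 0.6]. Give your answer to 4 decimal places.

2.5725

h = 0.2, n = 3.
(3h/8)·[y₀ + 3y₁ + 3y₂ + y₃] = 0.075·(34.30) = 2.5725.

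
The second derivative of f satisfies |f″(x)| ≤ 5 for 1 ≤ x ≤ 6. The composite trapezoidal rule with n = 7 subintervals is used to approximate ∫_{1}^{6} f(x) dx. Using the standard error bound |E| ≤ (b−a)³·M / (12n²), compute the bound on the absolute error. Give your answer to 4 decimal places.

|E| ≤ (5)³·5 / (12·7²) = 625/588 = 1.0629.

1.0629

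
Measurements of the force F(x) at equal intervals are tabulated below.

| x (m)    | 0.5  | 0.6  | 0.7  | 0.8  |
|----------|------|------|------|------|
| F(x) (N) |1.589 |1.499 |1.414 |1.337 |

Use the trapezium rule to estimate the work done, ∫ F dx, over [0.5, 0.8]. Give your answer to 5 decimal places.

h = 0.1, n = 3.
(h/2)·[y₀ + 2y₁ + 2y₂ + y₃] = 0.05·(8.752) = 0.43760.

0.43760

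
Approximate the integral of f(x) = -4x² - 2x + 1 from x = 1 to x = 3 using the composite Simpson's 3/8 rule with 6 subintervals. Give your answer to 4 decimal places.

h = (3 − 1)/6 = 0.333333.
Nodes x₀,…,x₆ = 1, 1.333333, 1.666667, 2, 2.333333, 2.666667, 3.
f(x) = -4x² - 2x + 1: f₀=-5, f₁=-8.777778, f₂=-13.444444, f₃=-19, f₄=-25.444444, f₅=-32.777778, f₆=-41.
(3h/8)·[f₀ + 3f₁ + 3f₂ + 2f₃ + 3f₄ + 3f₅ + f₆] = 0.125·(-325.333333) = -40.6667.

-40.6667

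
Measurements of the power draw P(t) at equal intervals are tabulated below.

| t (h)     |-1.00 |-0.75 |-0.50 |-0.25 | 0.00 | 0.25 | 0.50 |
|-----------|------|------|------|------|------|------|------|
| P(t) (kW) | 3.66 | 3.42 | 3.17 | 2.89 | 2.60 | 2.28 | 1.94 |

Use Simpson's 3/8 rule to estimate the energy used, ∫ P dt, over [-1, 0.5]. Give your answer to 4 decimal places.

h = 0.25, n = 6.
(3h/8)·[y₀ + 3y₁ + 3y₂ + 2y₃ + 3y₄ + 3y₅ + y₆] = 0.09375·(45.79) = 4.2928.

4.2928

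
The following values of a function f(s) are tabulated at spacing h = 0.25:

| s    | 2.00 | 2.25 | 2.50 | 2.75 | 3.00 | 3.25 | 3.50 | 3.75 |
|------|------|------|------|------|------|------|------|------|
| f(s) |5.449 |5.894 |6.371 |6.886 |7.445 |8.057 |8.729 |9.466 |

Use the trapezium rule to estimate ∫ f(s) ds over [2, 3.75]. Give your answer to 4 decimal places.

h = 0.25, n = 7.
(h/2)·[y₀ + 2y₁ + 2y₂ + 2y₃ + 2y₄ + 2y₅ + 2y₆ + y₇] = 0.125·(101.679) = 12.7099.

12.7099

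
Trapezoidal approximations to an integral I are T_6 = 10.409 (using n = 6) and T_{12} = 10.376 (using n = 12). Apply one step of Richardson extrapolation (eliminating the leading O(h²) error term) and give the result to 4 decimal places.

10.3650

R = (4·T_{12} − T_6) / 3 = (4·10.376 − 10.409)/3 = (31.095)/3 = 10.3650.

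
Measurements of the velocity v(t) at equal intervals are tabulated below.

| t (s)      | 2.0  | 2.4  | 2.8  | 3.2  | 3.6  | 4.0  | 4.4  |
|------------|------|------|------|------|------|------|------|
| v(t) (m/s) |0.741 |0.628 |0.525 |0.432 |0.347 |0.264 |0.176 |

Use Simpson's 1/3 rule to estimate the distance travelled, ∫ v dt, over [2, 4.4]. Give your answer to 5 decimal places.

1.06093

h = 0.4, n = 6.
(h/3)·[y₀ + 4y₁ + 2y₂ + 4y₃ + 2y₄ + 4y₅ + y₆] = 0.133333·(7.957) = 1.06093.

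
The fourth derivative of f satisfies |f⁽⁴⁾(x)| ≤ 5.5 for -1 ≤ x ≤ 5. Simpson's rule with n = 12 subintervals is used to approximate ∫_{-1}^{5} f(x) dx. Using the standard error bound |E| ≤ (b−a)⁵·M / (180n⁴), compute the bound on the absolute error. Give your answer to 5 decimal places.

|E| ≤ (6)⁵·5.5 / (180·12⁴) = 42768/3732480 = 0.01146.

0.01146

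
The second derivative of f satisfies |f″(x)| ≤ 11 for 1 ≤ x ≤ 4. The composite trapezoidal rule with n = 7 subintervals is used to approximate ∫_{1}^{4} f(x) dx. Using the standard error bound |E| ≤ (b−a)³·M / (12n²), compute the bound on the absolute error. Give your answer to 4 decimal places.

|E| ≤ (3)³·11 / (12·7²) = 297/588 = 0.5051.

0.5051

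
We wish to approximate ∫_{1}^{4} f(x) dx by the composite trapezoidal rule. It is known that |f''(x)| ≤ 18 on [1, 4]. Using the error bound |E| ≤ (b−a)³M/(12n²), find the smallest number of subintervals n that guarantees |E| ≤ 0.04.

32

Need 486/(12n²) ≤ 0.04.
n² ≥ 486/(12·0.04) = 1012.5 ⇒ n ≥ 31.8198, so the smallest n is 32.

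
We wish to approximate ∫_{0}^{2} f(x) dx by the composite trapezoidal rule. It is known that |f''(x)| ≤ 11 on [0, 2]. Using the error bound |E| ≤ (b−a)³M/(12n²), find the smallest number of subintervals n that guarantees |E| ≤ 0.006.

35

Need 88/(12n²) ≤ 0.006.
n² ≥ 88/(12·0.006) = 1222.22 ⇒ n ≥ 34.9603, so the smallest n is 35.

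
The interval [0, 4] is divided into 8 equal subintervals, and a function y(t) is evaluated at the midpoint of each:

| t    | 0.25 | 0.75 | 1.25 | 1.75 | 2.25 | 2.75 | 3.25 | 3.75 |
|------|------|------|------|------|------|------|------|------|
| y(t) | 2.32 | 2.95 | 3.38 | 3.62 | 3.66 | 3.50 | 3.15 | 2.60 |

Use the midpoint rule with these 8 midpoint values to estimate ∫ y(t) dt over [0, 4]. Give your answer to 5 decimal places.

12.59000

h = 0.5, n = 8.
h·[y(m₁) + y(m₂) + y(m₃) + y(m₄) + y(m₅) + y(m₆) + y(m₇) + y(m₈)] = 0.5·(25.18) = 12.59000.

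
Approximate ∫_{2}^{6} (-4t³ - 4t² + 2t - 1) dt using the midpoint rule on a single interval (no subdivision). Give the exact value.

-1252

M = (b−a)·f(4) = 4·(-313) = -1252.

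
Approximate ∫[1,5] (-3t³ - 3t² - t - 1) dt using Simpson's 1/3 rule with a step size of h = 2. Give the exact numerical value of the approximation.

h = (5 − 1)/2 = 2.
Nodes t₀,…,t₂ = 1, 3, 5.
f(t) = -3t³ - 3t² - t - 1: f₀=-8, f₁=-112, f₂=-456.
(h/3)·[f₀ + 4f₁ + f₂] = 0.666667·(-912) = -608.

-608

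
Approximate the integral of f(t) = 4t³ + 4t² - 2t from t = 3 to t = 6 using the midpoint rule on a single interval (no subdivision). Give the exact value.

1309.5

M = (b−a)·f(4.5) = 3·(436.5) = 1309.5.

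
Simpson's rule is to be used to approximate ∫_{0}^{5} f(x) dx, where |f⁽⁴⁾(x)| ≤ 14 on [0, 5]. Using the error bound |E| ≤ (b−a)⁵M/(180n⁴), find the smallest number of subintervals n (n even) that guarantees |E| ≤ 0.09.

8

Need 43750/(180n⁴) ≤ 0.09.
n⁴ ≥ 43750/(180·0.09) = 2700.62 ⇒ n ≥ 7.2088, so the smallest even n is 8. (n must be even for Simpson's rule.)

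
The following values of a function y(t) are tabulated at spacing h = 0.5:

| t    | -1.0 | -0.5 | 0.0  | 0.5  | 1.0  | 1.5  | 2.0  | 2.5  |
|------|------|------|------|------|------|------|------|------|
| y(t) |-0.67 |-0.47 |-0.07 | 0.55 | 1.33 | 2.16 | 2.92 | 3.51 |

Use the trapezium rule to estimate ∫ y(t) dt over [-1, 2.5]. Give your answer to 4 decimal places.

3.9200

h = 0.5, n = 7.
(h/2)·[y₀ + 2y₁ + 2y₂ + 2y₃ + 2y₄ + 2y₅ + 2y₆ + y₇] = 0.25·(15.68) = 3.9200.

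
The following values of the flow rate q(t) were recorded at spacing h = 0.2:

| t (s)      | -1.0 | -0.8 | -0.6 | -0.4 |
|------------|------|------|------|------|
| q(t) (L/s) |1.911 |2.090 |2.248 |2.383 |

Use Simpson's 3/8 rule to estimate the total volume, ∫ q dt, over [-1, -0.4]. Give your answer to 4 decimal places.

h = 0.2, n = 3.
(3h/8)·[y₀ + 3y₁ + 3y₂ + y₃] = 0.075·(17.308) = 1.2981.

1.2981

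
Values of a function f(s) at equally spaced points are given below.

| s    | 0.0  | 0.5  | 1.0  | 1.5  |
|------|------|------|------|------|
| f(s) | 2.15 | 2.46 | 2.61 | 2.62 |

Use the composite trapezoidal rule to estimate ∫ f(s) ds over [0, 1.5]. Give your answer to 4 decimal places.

3.7275

h = 0.5, n = 3.
(h/2)·[y₀ + 2y₁ + 2y₂ + y₃] = 0.25·(14.91) = 3.7275.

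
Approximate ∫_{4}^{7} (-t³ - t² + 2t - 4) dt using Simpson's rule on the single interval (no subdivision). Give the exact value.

-608.25

S = (b−a)/6 · [f(4) + 4f(5.5) + f(7)] = 0.5·[(-76) + 4·(-189.625) + (-382)] = -608.25.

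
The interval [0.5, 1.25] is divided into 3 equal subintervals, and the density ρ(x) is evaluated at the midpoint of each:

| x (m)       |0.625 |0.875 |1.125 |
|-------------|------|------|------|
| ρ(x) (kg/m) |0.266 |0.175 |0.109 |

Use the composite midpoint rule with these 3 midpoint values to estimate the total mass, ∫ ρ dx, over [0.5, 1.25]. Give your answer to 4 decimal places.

0.1375

h = 0.25, n = 3.
h·[y(m₁) + y(m₂) + y(m₃)] = 0.25·(0.550) = 0.1375.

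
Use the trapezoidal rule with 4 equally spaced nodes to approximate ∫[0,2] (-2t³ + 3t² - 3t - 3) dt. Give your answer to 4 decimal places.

-12.4444

h = (2 − 0)/3 = 0.666667.
Nodes t₀,…,t₃ = 0, 0.666667, 1.333333, 2.
f(t) = -2t³ + 3t² - 3t - 3: f₀=-3, f₁=-4.259259, f₂=-6.407407, f₃=-13.
(h/2)·[f₀ + 2f₁ + 2f₂ + f₃] = 0.333333·(-37.333333) = -12.4444.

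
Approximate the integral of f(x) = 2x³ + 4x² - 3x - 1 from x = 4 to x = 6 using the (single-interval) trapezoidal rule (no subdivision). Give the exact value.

736

T = (b−a)/2 · [f(4) + f(6)] = 1·[179 + 557] = 736.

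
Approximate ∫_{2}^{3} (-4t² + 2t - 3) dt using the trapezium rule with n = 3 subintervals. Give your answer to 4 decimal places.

-23.4074

h = (3 − 2)/3 = 0.333333.
Nodes t₀,…,t₃ = 2, 2.333333, 2.666667, 3.
f(t) = -4t² + 2t - 3: f₀=-15, f₁=-20.111111, f₂=-26.111111, f₃=-33.
(h/2)·[f₀ + 2f₁ + 2f₂ + f₃] = 0.166667·(-140.444444) = -23.4074.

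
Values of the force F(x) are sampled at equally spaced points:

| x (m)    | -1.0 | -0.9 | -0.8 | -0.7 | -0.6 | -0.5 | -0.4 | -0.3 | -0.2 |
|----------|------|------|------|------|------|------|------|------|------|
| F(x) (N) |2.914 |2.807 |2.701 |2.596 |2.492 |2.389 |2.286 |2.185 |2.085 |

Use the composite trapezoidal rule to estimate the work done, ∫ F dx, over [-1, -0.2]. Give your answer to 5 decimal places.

h = 0.1, n = 8.
(h/2)·[y₀ + 2y₁ + 2y₂ + 2y₃ + 2y₄ + 2y₅ + 2y₆ + 2y₇ + y₈] = 0.05·(39.911) = 1.99555.

1.99555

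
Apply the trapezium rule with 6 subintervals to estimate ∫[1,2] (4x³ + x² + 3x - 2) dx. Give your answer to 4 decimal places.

19.9213

h = (2 − 1)/6 = 0.166667.
Nodes x₀,…,x₆ = 1, 1.166667, 1.333333, 1.5, 1.666667, 1.833333, 2.
f(x) = 4x³ + x² + 3x - 2: f₀=6, f₁=9.212963, f₂=13.259259, f₃=18.25, f₄=24.296296, f₅=31.509259, f₆=40.
(h/2)·[f₀ + 2f₁ + 2f₂ + 2f₃ + 2f₄ + 2f₅ + f₆] = 0.083333·(239.055556) = 19.9213.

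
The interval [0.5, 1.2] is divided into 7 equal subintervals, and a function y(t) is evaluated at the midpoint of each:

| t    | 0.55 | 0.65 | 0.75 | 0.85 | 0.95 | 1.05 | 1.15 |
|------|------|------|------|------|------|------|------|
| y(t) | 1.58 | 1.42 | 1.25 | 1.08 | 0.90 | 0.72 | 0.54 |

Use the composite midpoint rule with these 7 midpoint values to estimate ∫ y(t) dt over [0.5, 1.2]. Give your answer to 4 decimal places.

0.7490

h = 0.1, n = 7.
h·[y(m₁) + y(m₂) + y(m₃) + y(m₄) + y(m₅) + y(m₆) + y(m₇)] = 0.1·(7.49) = 0.7490.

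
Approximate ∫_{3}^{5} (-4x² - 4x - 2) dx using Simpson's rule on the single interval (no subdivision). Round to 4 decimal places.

S = (b−a)/6 · [f(3) + 4f(4) + f(5)] = 0.333333·[(-50) + 4·(-82) + (-122)] = -166.6667.

-166.6667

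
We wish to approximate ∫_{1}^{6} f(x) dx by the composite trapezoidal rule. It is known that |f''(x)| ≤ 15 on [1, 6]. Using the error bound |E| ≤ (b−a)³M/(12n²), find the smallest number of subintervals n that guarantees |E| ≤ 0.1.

Need 1875/(12n²) ≤ 0.1.
n² ≥ 1875/(12·0.1) = 1562.5 ⇒ n ≥ 39.5285, so the smallest n is 40.

40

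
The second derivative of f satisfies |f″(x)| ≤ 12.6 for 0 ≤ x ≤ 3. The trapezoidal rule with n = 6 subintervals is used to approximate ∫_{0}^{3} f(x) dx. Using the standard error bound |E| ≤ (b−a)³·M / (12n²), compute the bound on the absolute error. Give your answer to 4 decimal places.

0.7875

|E| ≤ (3)³·12.6 / (12·6²) = 340.2/432 = 0.7875.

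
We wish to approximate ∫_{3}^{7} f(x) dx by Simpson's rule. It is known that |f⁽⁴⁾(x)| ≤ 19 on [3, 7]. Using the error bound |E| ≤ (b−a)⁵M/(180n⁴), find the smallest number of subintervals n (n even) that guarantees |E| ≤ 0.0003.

Need 19456/(180n⁴) ≤ 0.0003.
n⁴ ≥ 19456/(180·0.0003) = 360296 ⇒ n ≥ 24.4999, so the smallest even n is 26. (n must be even for Simpson's rule.)

26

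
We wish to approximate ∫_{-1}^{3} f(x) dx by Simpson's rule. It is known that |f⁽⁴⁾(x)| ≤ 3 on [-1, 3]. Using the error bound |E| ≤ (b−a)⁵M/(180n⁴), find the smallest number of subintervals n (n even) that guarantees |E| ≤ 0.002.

10

Need 3072/(180n⁴) ≤ 0.002.
n⁴ ≥ 3072/(180·0.002) = 8533.33 ⇒ n ≥ 9.6112, so the smallest even n is 10. (n must be even for Simpson's rule.)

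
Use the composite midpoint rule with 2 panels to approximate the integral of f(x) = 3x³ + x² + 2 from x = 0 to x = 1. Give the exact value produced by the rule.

h = (1 − 0)/2 = 0.5.
Midpoints m₁,…,m₂ = 0.25, 0.75.
f(m₁)=2.109375, f(m₂)=3.828125.
h·[f(m₁) + f(m₂)] = 0.5·(5.9375) = 2.96875.

2.96875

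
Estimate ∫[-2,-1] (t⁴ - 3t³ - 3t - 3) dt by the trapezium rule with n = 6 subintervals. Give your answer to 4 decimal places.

h = (-1 − (-2))/6 = 0.166667.
Nodes t₀,…,t₆ = -2, -1.833333, -1.666667, -1.5, -1.333333, -1.166667, -1.
f(t) = t⁴ - 3t³ - 3t - 3: f₀=43, f₁=32.283179, f₂=23.604938, f₃=16.6875, f₄=11.271605, f₅=7.116512, f₆=4.
(h/2)·[f₀ + 2f₁ + 2f₂ + 2f₃ + 2f₄ + 2f₅ + f₆] = 0.083333·(228.927469) = 19.0773.

19.0773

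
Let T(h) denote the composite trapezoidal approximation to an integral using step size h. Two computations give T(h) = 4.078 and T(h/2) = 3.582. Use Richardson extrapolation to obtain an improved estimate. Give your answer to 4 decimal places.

R = (4·T(h/2) − T(h)) / 3 = (4·3.582 − 4.078)/3 = (10.250)/3 = 3.4167.

3.4167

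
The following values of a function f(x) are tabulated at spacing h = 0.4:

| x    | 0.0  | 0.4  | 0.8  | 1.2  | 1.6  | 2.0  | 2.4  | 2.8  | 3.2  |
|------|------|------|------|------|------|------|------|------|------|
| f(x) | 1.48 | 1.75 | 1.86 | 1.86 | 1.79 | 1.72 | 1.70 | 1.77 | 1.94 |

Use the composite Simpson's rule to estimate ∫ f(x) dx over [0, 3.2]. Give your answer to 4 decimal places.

h = 0.4, n = 8.
(h/3)·[y₀ + 4y₁ + 2y₂ + 4y₃ + 2y₄ + 4y₅ + 2y₆ + 4y₇ + y₈] = 0.133333·(42.52) = 5.6693.

5.6693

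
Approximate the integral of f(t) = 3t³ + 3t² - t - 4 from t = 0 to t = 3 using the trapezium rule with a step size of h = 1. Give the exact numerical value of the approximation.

79.5

h = (3 − 0)/3 = 1.
Nodes t₀,…,t₃ = 0, 1, 2, 3.
f(t) = 3t³ + 3t² - t - 4: f₀=-4, f₁=1, f₂=30, f₃=101.
(h/2)·[f₀ + 2f₁ + 2f₂ + f₃] = 0.5·(159) = 79.5.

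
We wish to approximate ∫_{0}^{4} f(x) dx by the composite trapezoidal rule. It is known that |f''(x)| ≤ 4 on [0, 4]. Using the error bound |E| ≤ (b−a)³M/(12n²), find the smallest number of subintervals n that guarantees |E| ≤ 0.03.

27

Need 256/(12n²) ≤ 0.03.
n² ≥ 256/(12·0.03) = 711.111 ⇒ n ≥ 26.6667, so the smallest n is 27.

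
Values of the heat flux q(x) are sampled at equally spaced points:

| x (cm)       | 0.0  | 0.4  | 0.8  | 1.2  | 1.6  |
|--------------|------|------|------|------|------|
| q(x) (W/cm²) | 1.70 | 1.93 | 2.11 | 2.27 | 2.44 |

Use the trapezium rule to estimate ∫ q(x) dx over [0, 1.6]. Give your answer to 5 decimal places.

h = 0.4, n = 4.
(h/2)·[y₀ + 2y₁ + 2y₂ + 2y₃ + y₄] = 0.2·(16.76) = 3.35200.

3.35200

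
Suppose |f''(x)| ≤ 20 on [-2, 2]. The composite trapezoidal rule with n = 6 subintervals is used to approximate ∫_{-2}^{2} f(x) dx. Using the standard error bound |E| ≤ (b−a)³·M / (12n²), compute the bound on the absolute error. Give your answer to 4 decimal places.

2.9630

|E| ≤ (4)³·20 / (12·6²) = 1280/432 = 2.9630.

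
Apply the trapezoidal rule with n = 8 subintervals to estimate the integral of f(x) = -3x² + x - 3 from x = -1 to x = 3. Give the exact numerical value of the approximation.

-36.5

h = (3 − (-1))/8 = 0.5.
Nodes x₀,…,x₈ = -1, -0.5, 0, 0.5, 1, 1.5, 2, 2.5, 3.
f(x) = -3x² + x - 3: f₀=-7, f₁=-4.25, f₂=-3, f₃=-3.25, f₄=-5, f₅=-8.25, f₆=-13, f₇=-19.25, f₈=-27.
(h/2)·[f₀ + 2f₁ + 2f₂ + 2f₃ + 2f₄ + 2f₅ + 2f₆ + 2f₇ + f₈] = 0.25·(-146) = -36.5.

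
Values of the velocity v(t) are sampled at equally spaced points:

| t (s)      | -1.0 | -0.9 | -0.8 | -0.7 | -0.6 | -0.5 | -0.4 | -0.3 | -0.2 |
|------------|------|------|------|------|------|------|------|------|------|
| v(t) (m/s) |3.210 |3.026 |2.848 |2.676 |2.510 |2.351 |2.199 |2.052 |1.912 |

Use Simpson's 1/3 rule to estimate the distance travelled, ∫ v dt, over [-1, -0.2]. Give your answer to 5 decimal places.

2.02187

h = 0.1, n = 8.
(h/3)·[y₀ + 4y₁ + 2y₂ + 4y₃ + 2y₄ + 4y₅ + 2y₆ + 4y₇ + y₈] = 0.033333·(60.656) = 2.02187.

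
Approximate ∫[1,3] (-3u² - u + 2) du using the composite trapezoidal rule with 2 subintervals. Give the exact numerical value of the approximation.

-27

h = (3 − 1)/2 = 1.
Nodes u₀,…,u₂ = 1, 2, 3.
f(u) = -3u² - u + 2: f₀=-2, f₁=-12, f₂=-28.
(h/2)·[f₀ + 2f₁ + f₂] = 0.5·(-54) = -27.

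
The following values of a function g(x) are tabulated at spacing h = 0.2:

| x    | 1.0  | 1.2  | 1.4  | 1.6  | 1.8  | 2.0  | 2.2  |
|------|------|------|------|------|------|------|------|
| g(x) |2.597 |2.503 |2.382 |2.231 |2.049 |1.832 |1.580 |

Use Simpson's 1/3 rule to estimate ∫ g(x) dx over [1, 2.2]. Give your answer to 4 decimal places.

h = 0.2, n = 6.
(h/3)·[y₀ + 4y₁ + 2y₂ + 4y₃ + 2y₄ + 4y₅ + y₆] = 0.066667·(39.303) = 2.6202.

2.6202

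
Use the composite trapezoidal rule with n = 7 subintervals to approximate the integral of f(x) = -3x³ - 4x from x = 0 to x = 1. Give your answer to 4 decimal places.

-2.7653

h = (1 − 0)/7 = 0.142857.
Nodes x₀,…,x₇ = 0, 0.142857, 0.285714, 0.428571, 0.571429, 0.714286, 0.857143, 1.
f(x) = -3x³ - 4x: f₀=0, f₁=-0.580175, f₂=-1.212828, f₃=-1.950437, f₄=-2.845481, f₅=-3.950437, f₆=-5.317784, f₇=-7.
(h/2)·[f₀ + 2f₁ + 2f₂ + 2f₃ + 2f₄ + 2f₅ + 2f₆ + f₇] = 0.071429·(-38.714286) = -2.7653.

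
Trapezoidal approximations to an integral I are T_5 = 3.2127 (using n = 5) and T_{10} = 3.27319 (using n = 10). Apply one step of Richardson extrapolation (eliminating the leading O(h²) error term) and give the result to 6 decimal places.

R = (4·T_{10} − T_5) / 3 = (4·3.27319 − 3.2127)/3 = (9.88006)/3 = 3.293353.

3.293353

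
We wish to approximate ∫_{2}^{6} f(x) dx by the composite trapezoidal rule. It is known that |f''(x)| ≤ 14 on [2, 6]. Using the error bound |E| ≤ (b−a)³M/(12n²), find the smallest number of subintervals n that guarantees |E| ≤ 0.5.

Need 896/(12n²) ≤ 0.5.
n² ≥ 896/(12·0.5) = 149.333 ⇒ n ≥ 12.2202, so the smallest n is 13.

13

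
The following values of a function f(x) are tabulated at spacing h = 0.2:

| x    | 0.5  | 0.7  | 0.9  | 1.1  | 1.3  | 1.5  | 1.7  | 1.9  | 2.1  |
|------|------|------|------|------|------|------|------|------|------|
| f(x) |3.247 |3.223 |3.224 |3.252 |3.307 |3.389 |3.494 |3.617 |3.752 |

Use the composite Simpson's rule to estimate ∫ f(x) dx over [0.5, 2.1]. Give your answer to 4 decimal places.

h = 0.2, n = 8.
(h/3)·[y₀ + 4y₁ + 2y₂ + 4y₃ + 2y₄ + 4y₅ + 2y₆ + 4y₇ + y₈] = 0.066667·(80.973) = 5.3982.

5.3982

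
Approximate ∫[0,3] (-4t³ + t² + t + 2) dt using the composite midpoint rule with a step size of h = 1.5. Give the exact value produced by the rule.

h = (3 − 0)/2 = 1.5.
Midpoints m₁,…,m₂ = 0.75, 2.25.
f(m₁)=1.625, f(m₂)=-36.25.
h·[f(m₁) + f(m₂)] = 1.5·(-34.625) = -51.9375.

-51.9375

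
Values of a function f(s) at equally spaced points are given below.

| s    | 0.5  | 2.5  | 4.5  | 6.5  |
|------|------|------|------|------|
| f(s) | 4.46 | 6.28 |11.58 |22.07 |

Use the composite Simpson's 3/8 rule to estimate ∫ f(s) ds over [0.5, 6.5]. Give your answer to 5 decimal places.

60.08250

h = 2, n = 3.
(3h/8)·[y₀ + 3y₁ + 3y₂ + y₃] = 0.75·(80.11) = 60.08250.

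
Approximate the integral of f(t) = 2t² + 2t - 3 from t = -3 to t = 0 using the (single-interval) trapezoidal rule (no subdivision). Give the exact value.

9

T = (b−a)/2 · [f(-3) + f(0)] = 1.5·[9 + (-3)] = 9.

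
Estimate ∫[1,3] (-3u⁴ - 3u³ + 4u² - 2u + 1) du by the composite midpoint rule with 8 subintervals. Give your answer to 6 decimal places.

-175.575684

h = (3 − 1)/8 = 0.25.
Midpoints m₁,…,m₈ = 1.125, 1.375, 1.625, 1.875, 2.125, 2.375, 2.625, 2.875.
f(m₁)=-5.264404296875, f(m₂)=-12.709716796875, f(m₃)=-25.479248046875, f(m₄)=-45.541748046875, f(m₅)=-75.147216796875, f(m₆)=-116.826904296875, f(m₇)=-173.393310546875, f(m₈)=-247.940185546875.
h·[f(m₁) + f(m₂) + f(m₃) + f(m₄) + f(m₅) + f(m₆) + f(m₇) + f(m₈)] = 0.25·(-702.302734375) = -175.575684.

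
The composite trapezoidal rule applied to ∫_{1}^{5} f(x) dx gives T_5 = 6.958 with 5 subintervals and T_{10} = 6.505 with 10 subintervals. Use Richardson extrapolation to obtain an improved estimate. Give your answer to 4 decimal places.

R = (4·T_{10} − T_5) / 3 = (4·6.505 − 6.958)/3 = (19.062)/3 = 6.3540.

6.3540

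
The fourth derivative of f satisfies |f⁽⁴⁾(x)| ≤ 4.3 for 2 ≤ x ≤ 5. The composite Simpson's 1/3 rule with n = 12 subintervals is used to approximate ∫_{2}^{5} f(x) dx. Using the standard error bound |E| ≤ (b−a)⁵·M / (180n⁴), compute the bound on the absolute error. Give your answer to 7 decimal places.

|E| ≤ (3)⁵·4.3 / (180·12⁴) = 1044.9/3732480 = 0.0002799.

0.0002799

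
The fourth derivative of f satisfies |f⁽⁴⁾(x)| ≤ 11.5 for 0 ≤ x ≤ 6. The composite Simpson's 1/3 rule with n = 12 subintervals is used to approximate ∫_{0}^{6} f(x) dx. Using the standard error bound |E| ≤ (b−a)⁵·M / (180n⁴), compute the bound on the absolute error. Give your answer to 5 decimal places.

0.02396

|E| ≤ (6)⁵·11.5 / (180·12⁴) = 89424/3732480 = 0.02396.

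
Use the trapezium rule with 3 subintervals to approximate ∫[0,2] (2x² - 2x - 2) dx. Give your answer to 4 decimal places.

h = (2 − 0)/3 = 0.666667.
Nodes x₀,…,x₃ = 0, 0.666667, 1.333333, 2.
f(x) = 2x² - 2x - 2: f₀=-2, f₁=-2.444444, f₂=-1.111111, f₃=2.
(h/2)·[f₀ + 2f₁ + 2f₂ + f₃] = 0.333333·(-7.111111) = -2.3704.

-2.3704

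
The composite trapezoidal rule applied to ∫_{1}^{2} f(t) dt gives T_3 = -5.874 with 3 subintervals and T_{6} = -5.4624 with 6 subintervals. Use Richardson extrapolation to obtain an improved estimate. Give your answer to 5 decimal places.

R = (4·T_{6} − T_3) / 3 = (4·(-5.4624) − (-5.874))/3 = (-15.9756)/3 = -5.32520.

-5.32520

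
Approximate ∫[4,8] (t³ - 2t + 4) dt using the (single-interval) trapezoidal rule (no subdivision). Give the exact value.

1120

T = (b−a)/2 · [f(4) + f(8)] = 2·[60 + 500] = 1120.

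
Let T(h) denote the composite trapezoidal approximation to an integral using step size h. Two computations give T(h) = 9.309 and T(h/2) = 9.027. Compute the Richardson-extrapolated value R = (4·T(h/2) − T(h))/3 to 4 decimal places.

R = (4·T(h/2) − T(h)) / 3 = (4·9.027 − 9.309)/3 = (26.799)/3 = 8.9330.

8.9330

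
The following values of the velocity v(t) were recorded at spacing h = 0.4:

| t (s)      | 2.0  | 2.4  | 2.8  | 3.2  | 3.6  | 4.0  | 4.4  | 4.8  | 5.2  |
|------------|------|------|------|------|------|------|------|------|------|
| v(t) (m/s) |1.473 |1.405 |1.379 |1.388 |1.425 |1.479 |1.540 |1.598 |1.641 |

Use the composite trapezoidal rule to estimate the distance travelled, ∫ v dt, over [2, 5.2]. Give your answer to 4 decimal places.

4.7084

h = 0.4, n = 8.
(h/2)·[y₀ + 2y₁ + 2y₂ + 2y₃ + 2y₄ + 2y₅ + 2y₆ + 2y₇ + y₈] = 0.2·(23.542) = 4.7084.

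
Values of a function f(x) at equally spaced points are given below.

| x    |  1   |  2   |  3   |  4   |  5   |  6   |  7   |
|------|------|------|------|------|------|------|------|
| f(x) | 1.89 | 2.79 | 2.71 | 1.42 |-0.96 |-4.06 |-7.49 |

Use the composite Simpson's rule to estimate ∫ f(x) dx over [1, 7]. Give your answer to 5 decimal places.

-0.50000

h = 1, n = 6.
(h/3)·[y₀ + 4y₁ + 2y₂ + 4y₃ + 2y₄ + 4y₅ + y₆] = 0.333333·(-1.50) = -0.50000.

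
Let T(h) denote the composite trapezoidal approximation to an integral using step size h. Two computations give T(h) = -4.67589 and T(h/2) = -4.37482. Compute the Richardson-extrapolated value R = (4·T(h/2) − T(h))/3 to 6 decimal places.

R = (4·T(h/2) − T(h)) / 3 = (4·(-4.37482) − (-4.67589))/3 = (-12.82339)/3 = -4.274463.

-4.274463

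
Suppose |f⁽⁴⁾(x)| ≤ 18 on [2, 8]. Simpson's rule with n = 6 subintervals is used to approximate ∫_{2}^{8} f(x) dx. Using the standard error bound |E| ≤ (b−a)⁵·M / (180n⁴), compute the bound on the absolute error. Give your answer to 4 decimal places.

|E| ≤ (6)⁵·18 / (180·6⁴) = 139968/233280 = 0.6000.

0.6000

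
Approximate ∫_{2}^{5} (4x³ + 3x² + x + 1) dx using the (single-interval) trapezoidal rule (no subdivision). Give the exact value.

942

T = (b−a)/2 · [f(2) + f(5)] = 1.5·[47 + 581] = 942.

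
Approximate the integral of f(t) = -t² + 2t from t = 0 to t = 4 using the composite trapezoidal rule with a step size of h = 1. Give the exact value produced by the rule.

-6

h = (4 − 0)/4 = 1.
Nodes t₀,…,t₄ = 0, 1, 2, 3, 4.
f(t) = -t² + 2t: f₀=0, f₁=1, f₂=0, f₃=-3, f₄=-8.
(h/2)·[f₀ + 2f₁ + 2f₂ + 2f₃ + f₄] = 0.5·(-12) = -6.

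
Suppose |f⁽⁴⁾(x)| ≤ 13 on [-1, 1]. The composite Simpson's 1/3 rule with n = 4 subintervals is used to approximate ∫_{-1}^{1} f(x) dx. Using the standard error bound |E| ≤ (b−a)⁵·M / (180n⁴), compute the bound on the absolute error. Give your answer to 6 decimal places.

|E| ≤ (2)⁵·13 / (180·4⁴) = 416/46080 = 0.009028.

0.009028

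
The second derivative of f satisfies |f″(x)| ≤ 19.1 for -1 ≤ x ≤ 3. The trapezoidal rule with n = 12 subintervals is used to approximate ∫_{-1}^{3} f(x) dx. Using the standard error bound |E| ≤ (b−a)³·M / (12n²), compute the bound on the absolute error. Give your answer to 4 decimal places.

0.7074

|E| ≤ (4)³·19.1 / (12·12²) = 1222.4/1728 = 0.7074.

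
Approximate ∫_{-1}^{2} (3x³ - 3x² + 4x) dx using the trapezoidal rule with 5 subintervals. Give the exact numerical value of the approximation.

h = (2 − (-1))/5 = 0.6.
Nodes x₀,…,x₅ = -1, -0.4, 0.2, 0.8, 1.4, 2.
f(x) = 3x³ - 3x² + 4x: f₀=-10, f₁=-2.272, f₂=0.704, f₃=2.816, f₄=7.952, f₅=20.
(h/2)·[f₀ + 2f₁ + 2f₂ + 2f₃ + 2f₄ + f₅] = 0.3·(28.4) = 8.52.

8.52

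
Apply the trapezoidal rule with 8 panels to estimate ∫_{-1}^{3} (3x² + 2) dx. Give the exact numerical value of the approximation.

h = (3 − (-1))/8 = 0.5.
Nodes x₀,…,x₈ = -1, -0.5, 0, 0.5, 1, 1.5, 2, 2.5, 3.
f(x) = 3x² + 2: f₀=5, f₁=2.75, f₂=2, f₃=2.75, f₄=5, f₅=8.75, f₆=14, f₇=20.75, f₈=29.
(h/2)·[f₀ + 2f₁ + 2f₂ + 2f₃ + 2f₄ + 2f₅ + 2f₆ + 2f₇ + f₈] = 0.25·(146) = 36.5.

36.5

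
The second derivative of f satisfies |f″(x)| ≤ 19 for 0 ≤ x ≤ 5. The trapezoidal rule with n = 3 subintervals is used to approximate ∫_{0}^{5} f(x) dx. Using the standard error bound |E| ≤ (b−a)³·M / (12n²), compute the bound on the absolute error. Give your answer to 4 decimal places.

|E| ≤ (5)³·19 / (12·3²) = 2375/108 = 21.9907.

21.9907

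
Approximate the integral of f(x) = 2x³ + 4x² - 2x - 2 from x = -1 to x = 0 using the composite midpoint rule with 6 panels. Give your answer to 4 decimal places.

-0.1690

h = (0 − (-1))/6 = 0.166667.
Midpoints m₁,…,m₆ = -0.916667, -0.75, -0.583333, -0.416667, -0.25, -0.083333.
f(m₁)=1.653935, f(m₂)=0.90625, f(m₃)=0.130787, f(m₄)=-0.616898, f(m₅)=-1.28125, f(m₆)=-1.806713.
h·[f(m₁) + f(m₂) + f(m₃) + f(m₄) + f(m₅) + f(m₆)] = 0.166667·(-1.013889) = -0.1690.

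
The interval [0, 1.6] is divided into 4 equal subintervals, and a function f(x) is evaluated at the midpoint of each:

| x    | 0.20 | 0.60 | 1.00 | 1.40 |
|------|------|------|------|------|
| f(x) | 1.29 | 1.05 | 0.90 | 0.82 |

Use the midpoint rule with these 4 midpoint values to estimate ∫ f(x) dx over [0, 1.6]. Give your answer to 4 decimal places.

h = 0.4, n = 4.
h·[y(m₁) + y(m₂) + y(m₃) + y(m₄)] = 0.4·(4.06) = 1.6240.

1.6240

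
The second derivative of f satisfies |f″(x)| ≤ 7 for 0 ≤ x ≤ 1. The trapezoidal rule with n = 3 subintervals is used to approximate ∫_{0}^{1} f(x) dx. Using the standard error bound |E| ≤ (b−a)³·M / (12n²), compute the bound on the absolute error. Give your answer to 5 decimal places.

|E| ≤ (1)³·7 / (12·3²) = 7/108 = 0.06481.

0.06481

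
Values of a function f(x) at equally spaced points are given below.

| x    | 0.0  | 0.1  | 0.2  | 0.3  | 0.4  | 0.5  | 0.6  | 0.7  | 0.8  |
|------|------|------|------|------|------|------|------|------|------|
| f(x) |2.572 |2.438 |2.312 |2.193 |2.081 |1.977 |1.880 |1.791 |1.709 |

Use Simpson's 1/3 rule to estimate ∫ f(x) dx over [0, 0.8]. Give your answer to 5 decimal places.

h = 0.1, n = 8.
(h/3)·[y₀ + 4y₁ + 2y₂ + 4y₃ + 2y₄ + 4y₅ + 2y₆ + 4y₇ + y₈] = 0.033333·(50.423) = 1.68077.

1.68077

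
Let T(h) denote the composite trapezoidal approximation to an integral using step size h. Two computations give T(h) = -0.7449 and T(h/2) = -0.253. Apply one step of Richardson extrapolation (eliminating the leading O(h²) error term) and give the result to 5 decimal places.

-0.08903

R = (4·T(h/2) − T(h)) / 3 = (4·(-0.253) − (-0.7449))/3 = (-0.2671)/3 = -0.08903.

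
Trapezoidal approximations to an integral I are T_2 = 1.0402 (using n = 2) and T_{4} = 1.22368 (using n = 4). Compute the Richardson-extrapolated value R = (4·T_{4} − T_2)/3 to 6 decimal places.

R = (4·T_{4} − T_2) / 3 = (4·1.22368 − 1.0402)/3 = (3.85452)/3 = 1.284840.

1.284840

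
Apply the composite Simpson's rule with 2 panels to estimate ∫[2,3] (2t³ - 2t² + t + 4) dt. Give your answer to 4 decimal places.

h = (3 − 2)/2 = 0.5.
Nodes t₀,…,t₂ = 2, 2.5, 3.
f(t) = 2t³ - 2t² + t + 4: f₀=14, f₁=25.25, f₂=43.
(h/3)·[f₀ + 4f₁ + f₂] = 0.166667·(158) = 26.3333.

26.3333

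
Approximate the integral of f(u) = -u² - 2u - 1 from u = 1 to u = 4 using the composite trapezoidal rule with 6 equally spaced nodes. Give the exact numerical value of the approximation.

-39.18

h = (4 − 1)/5 = 0.6.
Nodes u₀,…,u₅ = 1, 1.6, 2.2, 2.8, 3.4, 4.
f(u) = -u² - 2u - 1: f₀=-4, f₁=-6.76, f₂=-10.24, f₃=-14.44, f₄=-19.36, f₅=-25.
(h/2)·[f₀ + 2f₁ + 2f₂ + 2f₃ + 2f₄ + f₅] = 0.3·(-130.6) = -39.18.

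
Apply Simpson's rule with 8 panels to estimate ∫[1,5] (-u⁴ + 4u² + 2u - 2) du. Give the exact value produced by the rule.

h = (5 − 1)/8 = 0.5.
Nodes u₀,…,u₈ = 1, 1.5, 2, 2.5, 3, 3.5, 4, 4.5, 5.
f(u) = -u⁴ + 4u² + 2u - 2: f₀=3, f₁=4.9375, f₂=2, f₃=-11.0625, f₄=-41, f₅=-96.0625, f₆=-186, f₇=-322.0625, f₈=-517.
(h/3)·[f₀ + 4f₁ + 2f₂ + 4f₃ + 2f₄ + 4f₅ + 2f₆ + 4f₇ + f₈] = 0.166667·(-2661) = -443.5.

-443.5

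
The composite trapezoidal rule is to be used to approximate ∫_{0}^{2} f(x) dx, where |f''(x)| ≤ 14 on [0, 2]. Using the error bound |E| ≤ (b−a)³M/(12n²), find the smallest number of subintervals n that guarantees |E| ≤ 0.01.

31

Need 112/(12n²) ≤ 0.01.
n² ≥ 112/(12·0.01) = 933.333 ⇒ n ≥ 30.5505, so the smallest n is 31.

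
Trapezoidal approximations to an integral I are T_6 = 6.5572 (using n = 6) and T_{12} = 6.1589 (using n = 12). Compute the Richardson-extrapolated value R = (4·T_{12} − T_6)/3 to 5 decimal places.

6.02613

R = (4·T_{12} − T_6) / 3 = (4·6.1589 − 6.5572)/3 = (18.0784)/3 = 6.02613.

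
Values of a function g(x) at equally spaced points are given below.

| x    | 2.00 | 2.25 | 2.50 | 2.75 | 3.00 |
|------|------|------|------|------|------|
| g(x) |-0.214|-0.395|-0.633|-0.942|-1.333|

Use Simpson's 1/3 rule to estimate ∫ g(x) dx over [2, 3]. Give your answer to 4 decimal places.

h = 0.25, n = 4.
(h/3)·[y₀ + 4y₁ + 2y₂ + 4y₃ + y₄] = 0.083333·(-8.161) = -0.6801.

-0.6801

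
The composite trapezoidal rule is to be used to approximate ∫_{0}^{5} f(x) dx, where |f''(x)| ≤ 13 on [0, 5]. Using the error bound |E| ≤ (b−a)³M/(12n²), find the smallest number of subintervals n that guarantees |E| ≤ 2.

9

Need 1625/(12n²) ≤ 2.
n² ≥ 1625/(12·2) = 67.7083 ⇒ n ≥ 8.2285, so the smallest n is 9.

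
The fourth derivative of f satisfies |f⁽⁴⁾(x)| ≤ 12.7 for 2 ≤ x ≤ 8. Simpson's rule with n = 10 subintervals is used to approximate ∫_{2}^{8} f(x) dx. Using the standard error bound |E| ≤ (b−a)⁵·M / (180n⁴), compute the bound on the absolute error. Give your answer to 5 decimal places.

0.05486

|E| ≤ (6)⁵·12.7 / (180·10⁴) = 98755.2/1800000 = 0.05486.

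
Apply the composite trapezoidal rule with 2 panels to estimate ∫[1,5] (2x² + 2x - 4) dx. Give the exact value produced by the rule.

96

h = (5 − 1)/2 = 2.
Nodes x₀,…,x₂ = 1, 3, 5.
f(x) = 2x² + 2x - 4: f₀=0, f₁=20, f₂=56.
(h/2)·[f₀ + 2f₁ + f₂] = 1·(96) = 96.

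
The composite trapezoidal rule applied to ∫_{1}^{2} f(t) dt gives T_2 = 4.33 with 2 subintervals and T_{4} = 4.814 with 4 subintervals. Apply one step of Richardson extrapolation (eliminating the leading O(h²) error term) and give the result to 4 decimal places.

4.9753

R = (4·T_{4} − T_2) / 3 = (4·4.814 − 4.33)/3 = (14.926)/3 = 4.9753.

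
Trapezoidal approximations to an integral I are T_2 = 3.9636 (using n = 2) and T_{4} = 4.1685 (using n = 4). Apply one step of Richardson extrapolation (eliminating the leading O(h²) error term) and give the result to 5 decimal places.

4.23680

R = (4·T_{4} − T_2) / 3 = (4·4.1685 − 3.9636)/3 = (12.7104)/3 = 4.23680.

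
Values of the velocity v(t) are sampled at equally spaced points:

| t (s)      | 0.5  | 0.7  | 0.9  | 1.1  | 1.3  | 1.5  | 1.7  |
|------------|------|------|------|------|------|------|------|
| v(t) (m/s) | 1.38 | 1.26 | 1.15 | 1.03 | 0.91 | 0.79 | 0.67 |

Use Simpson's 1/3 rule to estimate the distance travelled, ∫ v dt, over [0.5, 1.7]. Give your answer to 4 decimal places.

h = 0.2, n = 6.
(h/3)·[y₀ + 4y₁ + 2y₂ + 4y₃ + 2y₄ + 4y₅ + y₆] = 0.066667·(18.49) = 1.2327.

1.2327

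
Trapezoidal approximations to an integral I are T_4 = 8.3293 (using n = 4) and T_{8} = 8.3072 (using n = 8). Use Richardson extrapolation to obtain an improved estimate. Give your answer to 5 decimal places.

8.29983

R = (4·T_{8} − T_4) / 3 = (4·8.3072 − 8.3293)/3 = (24.8995)/3 = 8.29983.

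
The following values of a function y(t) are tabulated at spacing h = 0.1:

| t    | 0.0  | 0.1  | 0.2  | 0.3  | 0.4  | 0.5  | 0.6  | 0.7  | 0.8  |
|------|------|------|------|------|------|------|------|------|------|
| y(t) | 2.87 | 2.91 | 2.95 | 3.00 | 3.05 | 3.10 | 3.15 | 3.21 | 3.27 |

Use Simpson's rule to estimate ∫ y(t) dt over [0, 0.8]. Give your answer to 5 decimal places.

h = 0.1, n = 8.
(h/3)·[y₀ + 4y₁ + 2y₂ + 4y₃ + 2y₄ + 4y₅ + 2y₆ + 4y₇ + y₈] = 0.033333·(73.32) = 2.44400.

2.44400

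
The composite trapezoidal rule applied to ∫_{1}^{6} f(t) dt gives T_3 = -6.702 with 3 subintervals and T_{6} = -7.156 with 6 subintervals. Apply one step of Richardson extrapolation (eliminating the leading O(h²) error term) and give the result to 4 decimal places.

-7.3073

R = (4·T_{6} − T_3) / 3 = (4·(-7.156) − (-6.702))/3 = (-21.922)/3 = -7.3073.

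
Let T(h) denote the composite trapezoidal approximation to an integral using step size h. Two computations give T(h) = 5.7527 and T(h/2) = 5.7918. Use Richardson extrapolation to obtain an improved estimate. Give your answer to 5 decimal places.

R = (4·T(h/2) − T(h)) / 3 = (4·5.7918 − 5.7527)/3 = (17.4145)/3 = 5.80483.

5.80483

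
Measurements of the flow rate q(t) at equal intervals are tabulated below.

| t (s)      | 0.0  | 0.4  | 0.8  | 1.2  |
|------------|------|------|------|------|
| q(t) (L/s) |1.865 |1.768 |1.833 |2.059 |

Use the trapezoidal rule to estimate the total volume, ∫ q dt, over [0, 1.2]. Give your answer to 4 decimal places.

h = 0.4, n = 3.
(h/2)·[y₀ + 2y₁ + 2y₂ + y₃] = 0.2·(11.126) = 2.2252.

2.2252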